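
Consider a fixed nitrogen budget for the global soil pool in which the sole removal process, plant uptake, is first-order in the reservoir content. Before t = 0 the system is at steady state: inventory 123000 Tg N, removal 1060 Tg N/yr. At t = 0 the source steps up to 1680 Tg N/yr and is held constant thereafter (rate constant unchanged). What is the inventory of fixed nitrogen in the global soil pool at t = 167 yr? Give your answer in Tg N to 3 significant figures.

τ = M₀/F₀ = 123000/1060 = 116.0 yr; rate constant k = 1/τ.
New steady state M_∞ = F₁/k = F₁·τ = 1680 × 116.0 = 194940 Tg N.
M(t) = M_∞ + (M₀ − M_∞)·e^(−t/τ); t/τ = 167/116.0 = 1.439, so e^(−t/τ) = 0.2371.
M(t) = 194940 − 71940 × 0.2371 = 177880 Tg N.

178000 Tg N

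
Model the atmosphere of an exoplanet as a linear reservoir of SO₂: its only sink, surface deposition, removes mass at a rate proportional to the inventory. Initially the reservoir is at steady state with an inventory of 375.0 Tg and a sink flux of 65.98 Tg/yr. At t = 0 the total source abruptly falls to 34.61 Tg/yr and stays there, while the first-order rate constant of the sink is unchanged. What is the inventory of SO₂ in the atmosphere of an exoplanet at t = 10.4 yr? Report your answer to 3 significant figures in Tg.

225 Tg

The sink rate constant is k = F₀/M₀ = 65.98/375.0 = 0.1759 yr⁻¹.
Solving dM/dt = F₁ − kM with M(0) = M₀ gives M(t) = F₁/k + (M₀ − F₁/k)·e^(−kt).
F₁/k = 34.61/0.1759 = 196.71 Tg; kt = 0.1759 × 10.4 = 1.830, e^(−kt) = 0.1604.
M(10.4) = 196.71 + (375.0 − 196.71) × 0.1604 = 196.71 + 28.60 = 225.31 Tg.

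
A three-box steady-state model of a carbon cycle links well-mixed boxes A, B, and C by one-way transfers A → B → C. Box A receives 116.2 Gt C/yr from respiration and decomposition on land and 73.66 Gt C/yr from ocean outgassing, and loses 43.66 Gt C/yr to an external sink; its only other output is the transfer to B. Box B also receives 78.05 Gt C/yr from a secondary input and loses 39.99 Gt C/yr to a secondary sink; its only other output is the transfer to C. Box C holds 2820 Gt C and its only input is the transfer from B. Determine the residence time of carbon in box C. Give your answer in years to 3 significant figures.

15.3 yr

Box A: F(A→B) = (116.2 + 73.66) − 43.66 = 146.20 Gt C/yr.
Box B: F(B→C) = (146.20 + 78.05) − 39.99 = 184.26 Gt C/yr.
Box C throughput = its input = 184.26 Gt C/yr; τ = 2820 / 184.26 = 15.30 yr.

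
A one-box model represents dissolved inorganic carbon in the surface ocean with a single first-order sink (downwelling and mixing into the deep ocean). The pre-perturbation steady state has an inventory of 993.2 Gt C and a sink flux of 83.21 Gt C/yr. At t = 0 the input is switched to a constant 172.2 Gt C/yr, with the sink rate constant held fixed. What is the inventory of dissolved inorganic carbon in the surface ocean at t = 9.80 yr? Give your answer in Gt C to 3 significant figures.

The sink rate constant is k = F₀/M₀ = 83.21/993.2 = 0.08378 yr⁻¹.
Solving dM/dt = F₁ − kM with M(0) = M₀ gives M(t) = F₁/k + (M₀ − F₁/k)·e^(−kt).
F₁/k = 172.2/0.08378 = 2055.4 Gt C; kt = 0.08378 × 9.80 = 0.8210, e^(−kt) = 0.4400.
M(9.80) = 2055.4 + (993.2 − 2055.4) × 0.4400 = 2055.4 − 467.3 = 1588.1 Gt C.

1590 Gt C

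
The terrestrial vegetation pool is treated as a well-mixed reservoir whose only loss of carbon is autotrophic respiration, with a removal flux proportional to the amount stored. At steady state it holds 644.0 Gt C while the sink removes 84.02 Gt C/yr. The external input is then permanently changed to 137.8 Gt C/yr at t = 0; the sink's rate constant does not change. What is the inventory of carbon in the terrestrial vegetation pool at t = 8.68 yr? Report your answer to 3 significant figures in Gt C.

Residence time τ = M₀/F₀ = 7.665 yr. The eventual steady state is M_∞ = M₀·(F₁/F₀) = 644.0 × 137.8/84.02 = 1056.2 Gt C.
The anomaly ΔM(t) = M(t) − M_∞ decays as ΔM₀·e^(−t/τ) with ΔM₀ = 644.0 − 1056.2 = −412.2 Gt C.
At t = 8.68 yr, e^(−t/τ) = e^(−1.132) = 0.3222, so ΔM = −132.8 Gt C and M = 1056.2 − 132.8 = 923.38 Gt C.

923 Gt C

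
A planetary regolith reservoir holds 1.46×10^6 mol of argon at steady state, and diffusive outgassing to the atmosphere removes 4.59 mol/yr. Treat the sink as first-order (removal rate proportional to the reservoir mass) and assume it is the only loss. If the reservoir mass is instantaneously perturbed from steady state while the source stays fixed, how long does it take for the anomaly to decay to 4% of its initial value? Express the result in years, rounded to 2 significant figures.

1.0×10^6 yr

For a linear reservoir the anomaly decays as exp(−t/τ) with τ = M/F = 1.46×10^6/4.59 = 318100 yr.
exp(−t/τ) = 0.04 ⇒ t = −τ ln(0.04) = 318100 × 3.219 = 1.024×10^6 yr.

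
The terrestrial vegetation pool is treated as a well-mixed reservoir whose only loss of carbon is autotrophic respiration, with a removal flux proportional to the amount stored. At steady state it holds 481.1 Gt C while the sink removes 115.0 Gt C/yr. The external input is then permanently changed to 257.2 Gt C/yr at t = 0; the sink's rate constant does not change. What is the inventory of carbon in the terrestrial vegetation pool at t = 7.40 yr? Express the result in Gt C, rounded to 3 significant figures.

975 Gt C

τ = M₀/F₀ = 481.1/115.0 = 4.183 yr; rate constant k = 1/τ.
New steady state M_∞ = F₁/k = F₁·τ = 257.2 × 4.183 = 1076.0 Gt C.
M(t) = M_∞ + (M₀ − M_∞)·e^(−t/τ); t/τ = 7.40/4.183 = 1.769, so e^(−t/τ) = 0.1705.
M(t) = 1076.0 − 594.9 × 0.1705 = 974.55 Gt C.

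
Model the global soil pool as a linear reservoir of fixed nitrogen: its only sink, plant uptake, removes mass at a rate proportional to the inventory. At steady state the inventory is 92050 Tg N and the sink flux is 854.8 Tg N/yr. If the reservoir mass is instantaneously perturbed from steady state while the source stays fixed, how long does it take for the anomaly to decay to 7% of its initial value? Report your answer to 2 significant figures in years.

For a linear reservoir the anomaly decays as exp(−t/τ) with τ = M/F = 92050/854.8 = 107.7 yr.
exp(−t/τ) = 0.07 ⇒ t = −τ ln(0.07) = 107.7 × 2.659 = 286.4 yr.

290 yr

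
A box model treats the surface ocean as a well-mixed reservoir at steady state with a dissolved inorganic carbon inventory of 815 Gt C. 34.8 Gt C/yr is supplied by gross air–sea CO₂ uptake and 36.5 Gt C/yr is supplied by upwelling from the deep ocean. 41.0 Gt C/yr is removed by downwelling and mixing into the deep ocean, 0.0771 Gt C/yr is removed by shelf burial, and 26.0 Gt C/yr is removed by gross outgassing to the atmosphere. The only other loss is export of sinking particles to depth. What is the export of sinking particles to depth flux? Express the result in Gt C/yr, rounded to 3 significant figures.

At steady state ΣF_in = ΣF_out.
ΣF_in = 34.8 + 36.5 = 71.300 Gt C/yr.
Export of sinking particles to depth flux = ΣF_in − (41.0 + 0.0771 + 26.0) = 71.300 − 67.08 = 4.223 Gt C/yr.

4.22 Gt C/yr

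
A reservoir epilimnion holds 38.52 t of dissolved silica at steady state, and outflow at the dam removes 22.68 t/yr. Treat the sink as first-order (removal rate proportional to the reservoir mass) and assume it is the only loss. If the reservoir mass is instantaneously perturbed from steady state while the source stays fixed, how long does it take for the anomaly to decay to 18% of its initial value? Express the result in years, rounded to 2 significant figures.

2.9 yr

For a linear reservoir the anomaly decays as exp(−t/τ) with τ = M/F = 38.52/22.68 = 1.698 yr.
exp(−t/τ) = 0.18 ⇒ t = −τ ln(0.18) = 1.698 × 1.715 = 2.912 yr.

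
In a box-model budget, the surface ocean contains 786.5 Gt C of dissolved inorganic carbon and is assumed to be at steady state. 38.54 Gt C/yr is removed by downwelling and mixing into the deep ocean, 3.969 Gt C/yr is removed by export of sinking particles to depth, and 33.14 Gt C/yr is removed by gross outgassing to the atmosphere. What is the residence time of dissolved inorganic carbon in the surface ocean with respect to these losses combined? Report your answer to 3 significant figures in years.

10.4 yr

Total removal = 38.54 + 3.969 + 33.14 = 75.649 Gt C/yr.
τ = M / ΣF_out = 786.5 / 75.649 = 10.40 yr.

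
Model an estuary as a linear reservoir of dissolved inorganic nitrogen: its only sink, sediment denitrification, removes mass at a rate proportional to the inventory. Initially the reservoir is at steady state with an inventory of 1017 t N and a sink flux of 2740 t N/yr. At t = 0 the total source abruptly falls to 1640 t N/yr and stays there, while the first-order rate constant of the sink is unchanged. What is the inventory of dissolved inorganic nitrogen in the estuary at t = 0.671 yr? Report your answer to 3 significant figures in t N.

The sink rate constant is k = F₀/M₀ = 2740/1017 = 2.694 yr⁻¹.
Solving dM/dt = F₁ − kM with M(0) = M₀ gives M(t) = F₁/k + (M₀ − F₁/k)·e^(−kt).
F₁/k = 1640/2.694 = 608.72 t N; kt = 2.694 × 0.671 = 1.808, e^(−kt) = 0.1640.
M(0.671) = 608.72 + (1017 − 608.72) × 0.1640 = 608.72 + 66.96 = 675.68 t N.

676 t N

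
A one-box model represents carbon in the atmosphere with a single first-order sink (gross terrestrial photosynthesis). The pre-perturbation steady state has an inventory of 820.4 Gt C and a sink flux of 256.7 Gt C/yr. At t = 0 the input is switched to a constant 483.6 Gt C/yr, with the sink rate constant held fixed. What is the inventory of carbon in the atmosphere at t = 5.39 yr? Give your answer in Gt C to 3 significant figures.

1410 Gt C

Residence time τ = M₀/F₀ = 3.196 yr. The eventual steady state is M_∞ = M₀·(F₁/F₀) = 820.4 × 483.6/256.7 = 1545.6 Gt C.
The anomaly ΔM(t) = M(t) − M_∞ decays as ΔM₀·e^(−t/τ) with ΔM₀ = 820.4 − 1545.6 = −725.2 Gt C.
At t = 5.39 yr, e^(−t/τ) = e^(−1.687) = 0.1852, so ΔM = −134.3 Gt C and M = 1545.6 − 134.3 = 1411.3 Gt C.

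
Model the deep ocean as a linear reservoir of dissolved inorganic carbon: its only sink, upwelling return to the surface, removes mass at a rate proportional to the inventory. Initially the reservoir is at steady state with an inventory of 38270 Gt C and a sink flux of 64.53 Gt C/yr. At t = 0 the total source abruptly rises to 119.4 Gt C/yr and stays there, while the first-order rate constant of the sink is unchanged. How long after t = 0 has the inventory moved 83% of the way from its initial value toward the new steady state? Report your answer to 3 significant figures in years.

1050 yr

τ = M₀/F₀ = 38270/64.53 = 593.1 yr.
The remaining gap fraction is e^(−t/τ); 83% covered ⇒ e^(−t/τ) = 0.170.
t = −τ ln(0.170) = 593.1 × 1.772 = 1051 yr.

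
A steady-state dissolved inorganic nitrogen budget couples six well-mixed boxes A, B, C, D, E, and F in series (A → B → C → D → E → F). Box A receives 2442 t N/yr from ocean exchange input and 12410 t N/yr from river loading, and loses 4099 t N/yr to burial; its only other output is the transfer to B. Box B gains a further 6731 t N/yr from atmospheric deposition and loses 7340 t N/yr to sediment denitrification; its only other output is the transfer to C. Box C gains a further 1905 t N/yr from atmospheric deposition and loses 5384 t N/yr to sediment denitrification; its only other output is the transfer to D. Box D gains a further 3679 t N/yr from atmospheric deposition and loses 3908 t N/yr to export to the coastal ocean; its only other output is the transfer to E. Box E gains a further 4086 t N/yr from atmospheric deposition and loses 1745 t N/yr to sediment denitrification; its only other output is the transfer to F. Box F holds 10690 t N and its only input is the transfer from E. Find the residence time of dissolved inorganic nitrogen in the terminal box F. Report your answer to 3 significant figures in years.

Box A: F(A→B) = (2442 + 12410) − 4099 = 10753 t N/yr.
Box B: F(B→C) = (10753 + 6731) − 7340 = 10144 t N/yr.
Box C: F(C→D) = (10144 + 1905) − 5384 = 6665.0 t N/yr.
Box D: F(D→E) = (6665.0 + 3679) − 3908 = 6436.0 t N/yr.
Box E: F(E→F) = (6436.0 + 4086) − 1745 = 8777.0 t N/yr.
Box F throughput = its input = 8777.0 t N/yr; τ = 10690 / 8777.0 = 1.218 yr.

1.22 yr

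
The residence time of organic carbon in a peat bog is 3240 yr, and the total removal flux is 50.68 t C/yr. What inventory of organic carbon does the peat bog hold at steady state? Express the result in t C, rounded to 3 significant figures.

164000 t C

τ = M/F ⇒ M = τ × F = 3240 × 50.68 = 164200 t C.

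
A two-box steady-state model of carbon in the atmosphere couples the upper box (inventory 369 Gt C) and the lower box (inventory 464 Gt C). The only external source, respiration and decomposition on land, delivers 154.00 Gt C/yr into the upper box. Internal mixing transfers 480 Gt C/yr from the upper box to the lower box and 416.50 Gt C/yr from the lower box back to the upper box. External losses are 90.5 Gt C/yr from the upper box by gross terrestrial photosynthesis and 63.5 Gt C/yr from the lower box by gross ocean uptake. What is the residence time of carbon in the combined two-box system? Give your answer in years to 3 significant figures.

5.41 yr

Residence time in the combined system uses the total inventory and the total *external* removal — internal exchanges between the two boxes cancel.
M_total = 369 + 464 = 833.00 Gt C.
ΣF_external_out = 90.5 + 63.5 = 154.00 Gt C/yr.
τ = M_total / ΣF_ext = 833.00 / 154.00 = 5.409 yr.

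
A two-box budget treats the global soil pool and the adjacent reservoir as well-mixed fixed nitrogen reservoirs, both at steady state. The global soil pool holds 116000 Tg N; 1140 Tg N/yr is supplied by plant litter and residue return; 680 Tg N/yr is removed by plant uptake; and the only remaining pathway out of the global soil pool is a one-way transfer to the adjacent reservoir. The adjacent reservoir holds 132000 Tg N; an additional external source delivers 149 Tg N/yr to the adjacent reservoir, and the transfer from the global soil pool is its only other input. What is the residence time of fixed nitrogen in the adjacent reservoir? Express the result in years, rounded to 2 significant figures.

220 yr

Balance the global soil pool: ΣF_in = 1140.0 Tg N/yr.
Transfer to the adjacent reservoir = ΣF_in − (680) = 460.00 Tg N/yr.
Total input to the adjacent reservoir = 460.00 + 149 = 609.00 Tg N/yr; at steady state this equals its total output.
τ = M / F = 132000 / 609.00 = 216.7 yr.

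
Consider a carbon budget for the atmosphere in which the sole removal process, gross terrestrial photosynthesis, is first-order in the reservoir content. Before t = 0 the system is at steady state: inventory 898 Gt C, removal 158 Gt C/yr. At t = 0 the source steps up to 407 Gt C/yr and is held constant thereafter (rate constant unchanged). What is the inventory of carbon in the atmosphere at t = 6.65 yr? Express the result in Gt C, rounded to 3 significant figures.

1870 Gt C

The sink rate constant is k = F₀/M₀ = 158/898 = 0.1759 yr⁻¹.
Solving dM/dt = F₁ − kM with M(0) = M₀ gives M(t) = F₁/k + (M₀ − F₁/k)·e^(−kt).
F₁/k = 407/0.1759 = 2313.2 Gt C; kt = 0.1759 × 6.65 = 1.170, e^(−kt) = 0.3104.
M(6.65) = 2313.2 + (898 − 2313.2) × 0.3104 = 2313.2 − 439.2 = 1874.0 Gt C.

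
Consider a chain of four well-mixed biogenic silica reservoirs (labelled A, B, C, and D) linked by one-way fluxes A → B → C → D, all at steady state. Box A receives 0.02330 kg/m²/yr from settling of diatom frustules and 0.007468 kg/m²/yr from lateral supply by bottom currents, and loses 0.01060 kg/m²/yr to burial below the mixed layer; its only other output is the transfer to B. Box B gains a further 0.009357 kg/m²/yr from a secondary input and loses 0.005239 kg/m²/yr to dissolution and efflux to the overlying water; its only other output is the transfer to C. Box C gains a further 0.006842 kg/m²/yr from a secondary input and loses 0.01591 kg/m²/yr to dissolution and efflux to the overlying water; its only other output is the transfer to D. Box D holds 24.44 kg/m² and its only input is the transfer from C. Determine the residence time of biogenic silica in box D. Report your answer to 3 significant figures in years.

Box A: F(A→B) = (0.02330 + 0.007468) − 0.01060 = 0.020168 kg/m²/yr.
Box B: F(B→C) = (0.020168 + 0.009357) − 0.005239 = 0.024286 kg/m²/yr.
Box C: F(C→D) = (0.024286 + 0.006842) − 0.01591 = 0.015218 kg/m²/yr.
Box D throughput = its input = 0.015218 kg/m²/yr; τ = 24.44 / 0.015218 = 1606 yr.

1610 yr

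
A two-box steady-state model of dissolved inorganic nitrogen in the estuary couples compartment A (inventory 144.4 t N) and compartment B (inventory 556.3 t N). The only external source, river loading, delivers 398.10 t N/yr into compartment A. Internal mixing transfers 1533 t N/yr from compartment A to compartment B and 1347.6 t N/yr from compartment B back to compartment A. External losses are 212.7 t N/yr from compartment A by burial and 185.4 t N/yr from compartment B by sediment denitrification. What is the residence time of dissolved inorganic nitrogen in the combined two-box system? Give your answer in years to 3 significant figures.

1.76 yr

Residence time in the combined system uses the total inventory and the total *external* removal — internal exchanges between the two boxes cancel.
M_total = 144.4 + 556.3 = 700.70 t N.
ΣF_external_out = 212.7 + 185.4 = 398.10 t N/yr.
τ = M_total / ΣF_ext = 700.70 / 398.10 = 1.760 yr.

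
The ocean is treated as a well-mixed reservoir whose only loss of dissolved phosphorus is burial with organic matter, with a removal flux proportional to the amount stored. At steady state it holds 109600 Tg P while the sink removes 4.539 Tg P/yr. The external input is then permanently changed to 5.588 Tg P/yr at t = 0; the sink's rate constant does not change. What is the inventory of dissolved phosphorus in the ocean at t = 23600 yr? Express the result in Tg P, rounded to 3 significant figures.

125000 Tg P

The sink rate constant is k = F₀/M₀ = 4.539/109600 = 4.141×10^-5 yr⁻¹.
Solving dM/dt = F₁ − kM with M(0) = M₀ gives M(t) = F₁/k + (M₀ − F₁/k)·e^(−kt).
F₁/k = 5.588/4.141×10^-5 = 134930 Tg P; kt = 4.141×10^-5 × 23600 = 0.9774, e^(−kt) = 0.3763.
M(23600) = 134930 + (109600 − 134930) × 0.3763 = 134930 − 9531 = 125400 Tg P.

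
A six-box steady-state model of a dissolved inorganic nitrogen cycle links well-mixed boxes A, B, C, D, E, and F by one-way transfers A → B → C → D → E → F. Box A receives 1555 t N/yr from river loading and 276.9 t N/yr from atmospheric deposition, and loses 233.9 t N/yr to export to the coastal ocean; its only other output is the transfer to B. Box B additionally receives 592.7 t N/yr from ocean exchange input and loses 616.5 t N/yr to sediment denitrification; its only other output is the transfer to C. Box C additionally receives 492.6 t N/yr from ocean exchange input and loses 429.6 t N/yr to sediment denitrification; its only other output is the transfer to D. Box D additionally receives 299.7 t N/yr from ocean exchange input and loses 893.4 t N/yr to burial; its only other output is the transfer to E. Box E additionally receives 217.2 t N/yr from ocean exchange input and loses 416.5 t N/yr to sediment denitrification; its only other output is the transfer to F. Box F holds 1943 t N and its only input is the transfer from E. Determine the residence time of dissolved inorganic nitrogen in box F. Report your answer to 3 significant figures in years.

Box A: F(A→B) = (1555 + 276.9) − 233.9 = 1598.0 t N/yr.
Box B: F(B→C) = (1598.0 + 592.7) − 616.5 = 1574.2 t N/yr.
Box C: F(C→D) = (1574.2 + 492.6) − 429.6 = 1637.2 t N/yr.
Box D: F(D→E) = (1637.2 + 299.7) − 893.4 = 1043.5 t N/yr.
Box E: F(E→F) = (1043.5 + 217.2) − 416.5 = 844.20 t N/yr.
Box F throughput = its input = 844.20 t N/yr; τ = 1943 / 844.20 = 2.302 yr.

2.30 yr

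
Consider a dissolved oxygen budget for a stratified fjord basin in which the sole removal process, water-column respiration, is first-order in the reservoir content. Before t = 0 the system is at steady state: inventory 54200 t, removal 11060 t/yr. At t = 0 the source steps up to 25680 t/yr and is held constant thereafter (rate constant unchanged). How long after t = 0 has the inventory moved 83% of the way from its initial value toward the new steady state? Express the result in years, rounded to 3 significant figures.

8.68 yr

τ = M₀/F₀ = 54200/11060 = 4.901 yr.
The remaining gap fraction is e^(−t/τ); 83% covered ⇒ e^(−t/τ) = 0.170.
t = −τ ln(0.170) = 4.901 × 1.772 = 8.684 yr.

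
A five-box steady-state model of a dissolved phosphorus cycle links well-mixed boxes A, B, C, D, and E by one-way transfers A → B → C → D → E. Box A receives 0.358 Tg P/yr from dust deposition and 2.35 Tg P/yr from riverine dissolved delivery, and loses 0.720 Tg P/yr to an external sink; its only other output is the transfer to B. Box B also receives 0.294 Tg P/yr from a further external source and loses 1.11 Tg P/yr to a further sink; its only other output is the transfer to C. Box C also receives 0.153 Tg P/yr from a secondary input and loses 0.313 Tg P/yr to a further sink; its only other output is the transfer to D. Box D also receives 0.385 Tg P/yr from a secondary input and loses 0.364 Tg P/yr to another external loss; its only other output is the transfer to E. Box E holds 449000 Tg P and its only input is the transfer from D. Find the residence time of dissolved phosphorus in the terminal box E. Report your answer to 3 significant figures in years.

435000 yr

Box A: F(A→B) = (0.358 + 2.35) − 0.720 = 1.9880 Tg P/yr.
Box B: F(B→C) = (1.9880 + 0.294) − 1.11 = 1.1720 Tg P/yr.
Box C: F(C→D) = (1.1720 + 0.153) − 0.313 = 1.0120 Tg P/yr.
Box D: F(D→E) = (1.0120 + 0.385) − 0.364 = 1.0330 Tg P/yr.
Box E throughput = its input = 1.0330 Tg P/yr; τ = 449000 / 1.0330 = 434700 yr.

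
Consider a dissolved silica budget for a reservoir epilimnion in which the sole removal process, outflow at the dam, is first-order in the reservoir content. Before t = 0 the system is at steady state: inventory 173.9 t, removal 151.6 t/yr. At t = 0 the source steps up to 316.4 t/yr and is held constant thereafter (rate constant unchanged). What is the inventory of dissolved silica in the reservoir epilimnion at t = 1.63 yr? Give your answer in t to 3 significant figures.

317 t

The sink rate constant is k = F₀/M₀ = 151.6/173.9 = 0.8718 yr⁻¹.
Solving dM/dt = F₁ − kM with M(0) = M₀ gives M(t) = F₁/k + (M₀ − F₁/k)·e^(−kt).
F₁/k = 316.4/0.8718 = 362.94 t; kt = 0.8718 × 1.63 = 1.421, e^(−kt) = 0.2415.
M(1.63) = 362.94 + (173.9 − 362.94) × 0.2415 = 362.94 − 45.65 = 317.29 t.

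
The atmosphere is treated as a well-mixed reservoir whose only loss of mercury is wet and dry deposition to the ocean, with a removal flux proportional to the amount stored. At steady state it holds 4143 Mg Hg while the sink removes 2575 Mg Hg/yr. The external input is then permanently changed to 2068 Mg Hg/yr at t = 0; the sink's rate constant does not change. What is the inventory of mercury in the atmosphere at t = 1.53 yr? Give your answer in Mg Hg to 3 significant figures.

3640 Mg Hg

The sink rate constant is k = F₀/M₀ = 2575/4143 = 0.6215 yr⁻¹.
Solving dM/dt = F₁ − kM with M(0) = M₀ gives M(t) = F₁/k + (M₀ − F₁/k)·e^(−kt).
F₁/k = 2068/0.6215 = 3327.3 Mg Hg; kt = 0.6215 × 1.53 = 0.9509, e^(−kt) = 0.3864.
M(1.53) = 3327.3 + (4143 − 3327.3) × 0.3864 = 3327.3 + 315.2 = 3642.5 Mg Hg.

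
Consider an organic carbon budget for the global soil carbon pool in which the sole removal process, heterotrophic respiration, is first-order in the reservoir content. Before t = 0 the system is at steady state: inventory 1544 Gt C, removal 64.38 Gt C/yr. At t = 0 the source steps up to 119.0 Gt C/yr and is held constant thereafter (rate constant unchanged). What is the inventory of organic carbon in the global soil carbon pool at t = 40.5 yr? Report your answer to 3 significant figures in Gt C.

2610 Gt C

τ = M₀/F₀ = 1544/64.38 = 23.98 yr; rate constant k = 1/τ.
New steady state M_∞ = F₁/k = F₁·τ = 119.0 × 23.98 = 2853.9 Gt C.
M(t) = M_∞ + (M₀ − M_∞)·e^(−t/τ); t/τ = 40.5/23.98 = 1.689, so e^(−t/τ) = 0.1848.
M(t) = 2853.9 − 1310 × 0.1848 = 2611.9 Gt C.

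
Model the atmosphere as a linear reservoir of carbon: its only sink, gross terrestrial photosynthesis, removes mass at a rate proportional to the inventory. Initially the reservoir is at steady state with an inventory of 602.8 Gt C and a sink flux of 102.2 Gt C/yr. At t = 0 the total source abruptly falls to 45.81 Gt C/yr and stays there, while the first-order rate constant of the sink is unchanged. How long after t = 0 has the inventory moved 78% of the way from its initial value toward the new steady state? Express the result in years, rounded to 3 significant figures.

8.93 yr

τ = M₀/F₀ = 602.8/102.2 = 5.898 yr.
The remaining gap fraction is e^(−t/τ); 78% covered ⇒ e^(−t/τ) = 0.220.
t = −τ ln(0.220) = 5.898 × 1.514 = 8.931 yr.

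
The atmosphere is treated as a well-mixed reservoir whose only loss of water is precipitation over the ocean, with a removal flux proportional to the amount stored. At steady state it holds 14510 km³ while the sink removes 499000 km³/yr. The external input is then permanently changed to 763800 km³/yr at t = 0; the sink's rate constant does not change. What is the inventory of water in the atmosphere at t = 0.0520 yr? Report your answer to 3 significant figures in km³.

20900 km³

Residence time τ = M₀/F₀ = 0.02908 yr. The eventual steady state is M_∞ = M₀·(F₁/F₀) = 14510 × 763800/499000 = 22210 km³.
The anomaly ΔM(t) = M(t) − M_∞ decays as ΔM₀·e^(−t/τ) with ΔM₀ = 14510 − 22210 = −7700 km³.
At t = 0.0520 yr, e^(−t/τ) = e^(−1.788) = 0.1672, so ΔM = −1288 km³ and M = 22210 − 1288 = 20922 km³.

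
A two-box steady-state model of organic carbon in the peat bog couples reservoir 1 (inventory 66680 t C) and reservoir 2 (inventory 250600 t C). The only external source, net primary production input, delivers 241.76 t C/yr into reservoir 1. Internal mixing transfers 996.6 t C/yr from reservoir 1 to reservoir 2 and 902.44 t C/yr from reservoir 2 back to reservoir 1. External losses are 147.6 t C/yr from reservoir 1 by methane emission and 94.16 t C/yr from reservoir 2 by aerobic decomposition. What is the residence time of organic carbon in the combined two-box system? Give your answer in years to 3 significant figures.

For the system as a whole, the A↔B exchange is internal and contributes nothing to the throughput; only the external sinks remove mass.
M_total = 66680 + 250600 = 317280 t C.
ΣF_external_out = 147.6 + 94.16 = 241.76 t C/yr.
τ = M_total / ΣF_ext = 317280 / 241.76 = 1312 yr.

1310 yr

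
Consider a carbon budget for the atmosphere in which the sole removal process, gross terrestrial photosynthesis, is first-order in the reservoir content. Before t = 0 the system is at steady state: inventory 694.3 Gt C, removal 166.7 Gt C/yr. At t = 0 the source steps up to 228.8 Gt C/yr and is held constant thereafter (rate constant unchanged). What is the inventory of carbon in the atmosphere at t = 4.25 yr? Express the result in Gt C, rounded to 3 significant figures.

τ = M₀/F₀ = 694.3/166.7 = 4.165 yr; rate constant k = 1/τ.
New steady state M_∞ = F₁/k = F₁·τ = 228.8 × 4.165 = 952.94 Gt C.
M(t) = M_∞ + (M₀ − M_∞)·e^(−t/τ); t/τ = 4.25/4.165 = 1.020, so e^(−t/τ) = 0.3604.
M(t) = 952.94 − 258.6 × 0.3604 = 859.72 Gt C.

860 Gt C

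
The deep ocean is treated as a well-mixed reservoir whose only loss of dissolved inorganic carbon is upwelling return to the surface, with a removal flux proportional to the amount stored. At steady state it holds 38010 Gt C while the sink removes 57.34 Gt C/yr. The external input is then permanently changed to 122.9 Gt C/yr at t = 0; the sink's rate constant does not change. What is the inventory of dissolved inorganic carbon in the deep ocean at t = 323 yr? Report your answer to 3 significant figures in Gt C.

Residence time τ = M₀/F₀ = 662.9 yr. The eventual steady state is M_∞ = M₀·(F₁/F₀) = 38010 × 122.9/57.34 = 81469 Gt C.
The anomaly ΔM(t) = M(t) − M_∞ decays as ΔM₀·e^(−t/τ) with ΔM₀ = 38010 − 81469 = −43460 Gt C.
At t = 323 yr, e^(−t/τ) = e^(−0.4873) = 0.6143, so ΔM = −26700 Gt C and M = 81469 − 26700 = 54772 Gt C.

54800 Gt C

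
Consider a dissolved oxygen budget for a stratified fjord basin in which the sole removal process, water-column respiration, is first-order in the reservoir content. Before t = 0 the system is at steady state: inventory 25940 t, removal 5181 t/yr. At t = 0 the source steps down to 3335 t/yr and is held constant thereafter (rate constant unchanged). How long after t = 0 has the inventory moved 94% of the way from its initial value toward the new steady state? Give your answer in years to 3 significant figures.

14.1 yr

τ = M₀/F₀ = 25940/5181 = 5.007 yr.
The remaining gap fraction is e^(−t/τ); 94% covered ⇒ e^(−t/τ) = 0.0600.
t = −τ ln(0.0600) = 5.007 × 2.813 = 14.09 yr.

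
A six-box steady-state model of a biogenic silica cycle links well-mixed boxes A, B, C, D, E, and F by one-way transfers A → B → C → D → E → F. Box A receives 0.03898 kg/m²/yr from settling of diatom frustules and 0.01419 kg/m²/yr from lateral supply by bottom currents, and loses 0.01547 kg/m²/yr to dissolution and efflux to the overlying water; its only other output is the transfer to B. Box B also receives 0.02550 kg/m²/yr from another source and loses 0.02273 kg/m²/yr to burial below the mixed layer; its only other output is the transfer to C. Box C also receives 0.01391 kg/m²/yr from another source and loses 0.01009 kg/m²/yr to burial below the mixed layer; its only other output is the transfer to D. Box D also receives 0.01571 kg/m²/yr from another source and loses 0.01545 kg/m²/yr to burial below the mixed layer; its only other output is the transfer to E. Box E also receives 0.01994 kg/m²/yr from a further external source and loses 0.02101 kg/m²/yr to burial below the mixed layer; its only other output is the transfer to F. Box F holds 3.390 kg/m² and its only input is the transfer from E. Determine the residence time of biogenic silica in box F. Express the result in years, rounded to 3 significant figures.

78.0 yr

Box A: F(A→B) = (0.03898 + 0.01419) − 0.01547 = 0.037700 kg/m²/yr.
Box B: F(B→C) = (0.037700 + 0.02550) − 0.02273 = 0.040470 kg/m²/yr.
Box C: F(C→D) = (0.040470 + 0.01391) − 0.01009 = 0.044290 kg/m²/yr.
Box D: F(D→E) = (0.044290 + 0.01571) − 0.01545 = 0.044550 kg/m²/yr.
Box E: F(E→F) = (0.044550 + 0.01994) − 0.02101 = 0.043480 kg/m²/yr.
Box F throughput = its input = 0.043480 kg/m²/yr; τ = 3.390 / 0.043480 = 77.97 yr.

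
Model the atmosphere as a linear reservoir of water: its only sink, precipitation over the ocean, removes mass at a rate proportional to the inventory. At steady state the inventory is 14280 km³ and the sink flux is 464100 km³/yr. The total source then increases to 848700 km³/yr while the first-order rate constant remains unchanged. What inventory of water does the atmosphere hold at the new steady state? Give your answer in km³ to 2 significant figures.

26000 km³

Rate constant k = F/M = 464100 / 14280 = 32.50 yr⁻¹.
At the new steady state, source = k·M_new ⇒ M_new = 848700 / 32.50 = 26110 km³.
(Equivalently M_new = M × F_new/F_old = 14280 × 848700/464100.)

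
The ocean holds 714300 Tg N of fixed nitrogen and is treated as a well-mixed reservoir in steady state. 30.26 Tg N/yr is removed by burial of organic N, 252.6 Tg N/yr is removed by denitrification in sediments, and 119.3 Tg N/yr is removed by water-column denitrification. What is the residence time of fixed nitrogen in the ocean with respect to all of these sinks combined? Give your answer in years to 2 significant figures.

1800 yr

Total removal flux = 30.26 + 252.6 + 119.3 = 402.16 Tg N/yr.
τ = M / ΣF_out = 714300 / 402.16 = 1776 yr.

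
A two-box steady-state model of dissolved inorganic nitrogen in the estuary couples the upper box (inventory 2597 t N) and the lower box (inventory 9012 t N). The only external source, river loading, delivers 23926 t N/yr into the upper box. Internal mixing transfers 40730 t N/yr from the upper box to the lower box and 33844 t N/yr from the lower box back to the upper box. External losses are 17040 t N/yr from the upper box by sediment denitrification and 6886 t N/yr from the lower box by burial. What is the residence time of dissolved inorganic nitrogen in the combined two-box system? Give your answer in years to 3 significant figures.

Treat the two boxes together as one reservoir: the mixing fluxes between them are internal recycling, so τ = ΣM / Σ(external losses).
M_total = 2597 + 9012 = 11609 t N.
ΣF_external_out = 17040 + 6886 = 23926 t N/yr.
τ = M_total / ΣF_ext = 11609 / 23926 = 0.4852 yr.

0.485 yr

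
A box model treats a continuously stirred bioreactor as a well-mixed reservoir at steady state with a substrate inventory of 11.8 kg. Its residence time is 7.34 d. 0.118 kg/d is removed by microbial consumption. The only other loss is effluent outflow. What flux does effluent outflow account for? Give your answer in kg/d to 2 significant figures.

Total removal F = M/τ = 11.8 / 7.34 = 1.608 kg/d.
Effluent outflow = F − (0.118) = 1.608 − 0.1180 = 1.490 kg/d.

1.5 kg/d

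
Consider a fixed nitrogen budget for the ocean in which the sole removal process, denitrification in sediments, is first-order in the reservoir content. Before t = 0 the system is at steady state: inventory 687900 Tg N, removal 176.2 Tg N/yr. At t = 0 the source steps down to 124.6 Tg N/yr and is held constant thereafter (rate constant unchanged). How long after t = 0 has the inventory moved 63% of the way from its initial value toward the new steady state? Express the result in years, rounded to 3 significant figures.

3880 yr

τ = M₀/F₀ = 687900/176.2 = 3904 yr.
The remaining gap fraction is e^(−t/τ); 63% covered ⇒ e^(−t/τ) = 0.370.
t = −τ ln(0.370) = 3904 × 0.9943 = 3882 yr.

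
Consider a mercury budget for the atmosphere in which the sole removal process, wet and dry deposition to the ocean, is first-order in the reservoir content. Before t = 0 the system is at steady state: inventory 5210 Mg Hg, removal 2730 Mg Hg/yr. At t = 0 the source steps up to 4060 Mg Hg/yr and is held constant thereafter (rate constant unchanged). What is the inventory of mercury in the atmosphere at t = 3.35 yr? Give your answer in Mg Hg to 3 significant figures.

7310 Mg Hg

Residence time τ = M₀/F₀ = 1.908 yr. The eventual steady state is M_∞ = M₀·(F₁/F₀) = 5210 × 4060/2730 = 7748.2 Mg Hg.
The anomaly ΔM(t) = M(t) − M_∞ decays as ΔM₀·e^(−t/τ) with ΔM₀ = 5210 − 7748.2 = −2538 Mg Hg.
At t = 3.35 yr, e^(−t/τ) = e^(−1.755) = 0.1728, so ΔM = −438.7 Mg Hg and M = 7748.2 − 438.7 = 7309.5 Mg Hg.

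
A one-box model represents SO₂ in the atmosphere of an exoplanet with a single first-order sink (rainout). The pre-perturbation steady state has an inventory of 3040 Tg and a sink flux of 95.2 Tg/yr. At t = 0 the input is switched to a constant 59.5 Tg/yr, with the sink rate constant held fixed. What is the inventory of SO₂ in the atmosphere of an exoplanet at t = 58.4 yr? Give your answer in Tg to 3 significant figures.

The sink rate constant is k = F₀/M₀ = 95.2/3040 = 0.03132 yr⁻¹.
Solving dM/dt = F₁ − kM with M(0) = M₀ gives M(t) = F₁/k + (M₀ − F₁/k)·e^(−kt).
F₁/k = 59.5/0.03132 = 1900.0 Tg; kt = 0.03132 × 58.4 = 1.829, e^(−kt) = 0.1606.
M(58.4) = 1900.0 + (3040 − 1900.0) × 0.1606 = 1900.0 + 183.1 = 2083.1 Tg.

2080 Tg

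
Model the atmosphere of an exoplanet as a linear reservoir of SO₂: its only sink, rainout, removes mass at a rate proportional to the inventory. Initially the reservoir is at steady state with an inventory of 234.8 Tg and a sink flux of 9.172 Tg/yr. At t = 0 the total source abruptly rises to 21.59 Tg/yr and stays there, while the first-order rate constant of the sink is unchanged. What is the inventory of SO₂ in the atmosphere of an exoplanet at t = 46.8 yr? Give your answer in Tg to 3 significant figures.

502 Tg

The sink rate constant is k = F₀/M₀ = 9.172/234.8 = 0.03906 yr⁻¹.
Solving dM/dt = F₁ − kM with M(0) = M₀ gives M(t) = F₁/k + (M₀ − F₁/k)·e^(−kt).
F₁/k = 21.59/0.03906 = 552.70 Tg; kt = 0.03906 × 46.8 = 1.828, e^(−kt) = 0.1607.
M(46.8) = 552.70 + (234.8 − 552.70) × 0.1607 = 552.70 − 51.09 = 501.61 Tg.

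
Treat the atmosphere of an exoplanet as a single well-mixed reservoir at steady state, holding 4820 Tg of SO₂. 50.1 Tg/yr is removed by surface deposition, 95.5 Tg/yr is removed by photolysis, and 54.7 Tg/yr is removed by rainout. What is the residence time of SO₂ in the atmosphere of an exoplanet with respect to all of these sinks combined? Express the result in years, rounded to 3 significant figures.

Total removal flux = 50.1 + 95.5 + 54.7 = 200.30 Tg/yr.
τ = M / ΣF_out = 4820 / 200.30 = 24.06 yr.

24.1 yr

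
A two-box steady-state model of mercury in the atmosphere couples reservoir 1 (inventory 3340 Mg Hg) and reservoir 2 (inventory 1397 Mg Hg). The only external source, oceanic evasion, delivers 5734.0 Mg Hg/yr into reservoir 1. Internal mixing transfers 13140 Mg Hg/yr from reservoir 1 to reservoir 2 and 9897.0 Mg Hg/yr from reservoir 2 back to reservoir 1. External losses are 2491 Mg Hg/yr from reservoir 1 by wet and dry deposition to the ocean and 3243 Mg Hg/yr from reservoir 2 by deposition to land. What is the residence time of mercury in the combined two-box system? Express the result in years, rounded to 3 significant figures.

0.826 yr

Treat the two boxes together as one reservoir: the mixing fluxes between them are internal recycling, so τ = ΣM / Σ(external losses).
M_total = 3340 + 1397 = 4737.0 Mg Hg.
ΣF_external_out = 2491 + 3243 = 5734.0 Mg Hg/yr.
τ = M_total / ΣF_ext = 4737.0 / 5734.0 = 0.8261 yr.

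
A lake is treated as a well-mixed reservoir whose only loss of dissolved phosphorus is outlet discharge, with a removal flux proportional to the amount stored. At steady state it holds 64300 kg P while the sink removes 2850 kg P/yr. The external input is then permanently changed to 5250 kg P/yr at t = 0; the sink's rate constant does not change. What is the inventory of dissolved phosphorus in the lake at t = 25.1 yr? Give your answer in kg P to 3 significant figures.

τ = M₀/F₀ = 64300/2850 = 22.56 yr; rate constant k = 1/τ.
New steady state M_∞ = F₁/k = F₁·τ = 5250 × 22.56 = 118450 kg P.
M(t) = M_∞ + (M₀ − M_∞)·e^(−t/τ); t/τ = 25.1/22.56 = 1.113, so e^(−t/τ) = 0.3287.
M(t) = 118450 − 54150 × 0.3287 = 100650 kg P.

101000 kg P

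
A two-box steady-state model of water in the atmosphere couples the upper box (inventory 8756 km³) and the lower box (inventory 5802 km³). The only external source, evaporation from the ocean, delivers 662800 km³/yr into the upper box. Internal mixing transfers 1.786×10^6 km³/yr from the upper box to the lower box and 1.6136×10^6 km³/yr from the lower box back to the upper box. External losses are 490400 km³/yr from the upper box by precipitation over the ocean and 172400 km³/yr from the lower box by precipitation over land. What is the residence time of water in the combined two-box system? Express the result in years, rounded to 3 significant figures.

For the system as a whole, the A↔B exchange is internal and contributes nothing to the throughput; only the external sinks remove mass.
M_total = 8756 + 5802 = 14558 km³.
ΣF_external_out = 490400 + 172400 = 662800 km³/yr.
τ = M_total / ΣF_ext = 14558 / 662800 = 0.02196 yr.

0.0220 yr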